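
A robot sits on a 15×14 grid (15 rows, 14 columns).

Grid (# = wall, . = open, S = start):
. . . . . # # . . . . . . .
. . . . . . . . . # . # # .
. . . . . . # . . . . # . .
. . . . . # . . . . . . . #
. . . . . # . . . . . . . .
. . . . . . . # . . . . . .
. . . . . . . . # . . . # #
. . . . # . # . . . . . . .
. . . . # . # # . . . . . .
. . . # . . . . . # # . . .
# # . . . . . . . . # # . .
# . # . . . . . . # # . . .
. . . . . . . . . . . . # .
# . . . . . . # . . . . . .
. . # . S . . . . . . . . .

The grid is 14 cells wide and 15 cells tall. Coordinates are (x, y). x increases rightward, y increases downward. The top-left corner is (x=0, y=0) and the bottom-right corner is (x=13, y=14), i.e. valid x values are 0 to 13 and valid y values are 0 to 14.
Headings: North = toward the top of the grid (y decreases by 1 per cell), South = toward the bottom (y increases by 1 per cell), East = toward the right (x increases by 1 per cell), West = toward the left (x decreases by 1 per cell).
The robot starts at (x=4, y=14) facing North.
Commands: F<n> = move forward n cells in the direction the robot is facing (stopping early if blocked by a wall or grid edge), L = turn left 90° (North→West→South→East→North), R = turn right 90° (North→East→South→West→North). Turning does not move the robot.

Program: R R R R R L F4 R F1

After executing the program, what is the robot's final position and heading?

Answer: Final position: (x=5, y=10), facing East

Derivation:
Start: (x=4, y=14), facing North
  R: turn right, now facing East
  R: turn right, now facing South
  R: turn right, now facing West
  R: turn right, now facing North
  R: turn right, now facing East
  L: turn left, now facing North
  F4: move forward 4, now at (x=4, y=10)
  R: turn right, now facing East
  F1: move forward 1, now at (x=5, y=10)
Final: (x=5, y=10), facing East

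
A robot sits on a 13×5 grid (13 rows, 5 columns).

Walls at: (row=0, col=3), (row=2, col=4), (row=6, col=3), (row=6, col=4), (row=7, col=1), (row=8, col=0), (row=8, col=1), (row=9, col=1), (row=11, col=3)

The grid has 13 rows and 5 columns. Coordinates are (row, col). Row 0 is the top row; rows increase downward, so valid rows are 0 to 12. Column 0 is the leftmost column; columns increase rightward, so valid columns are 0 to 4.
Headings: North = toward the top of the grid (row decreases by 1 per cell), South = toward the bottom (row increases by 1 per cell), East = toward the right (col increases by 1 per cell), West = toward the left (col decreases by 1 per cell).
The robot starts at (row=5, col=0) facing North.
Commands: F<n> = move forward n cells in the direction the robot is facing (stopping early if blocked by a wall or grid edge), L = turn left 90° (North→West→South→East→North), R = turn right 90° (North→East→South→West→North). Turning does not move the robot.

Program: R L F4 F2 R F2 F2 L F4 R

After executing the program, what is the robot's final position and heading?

Start: (row=5, col=0), facing North
  R: turn right, now facing East
  L: turn left, now facing North
  F4: move forward 4, now at (row=1, col=0)
  F2: move forward 1/2 (blocked), now at (row=0, col=0)
  R: turn right, now facing East
  F2: move forward 2, now at (row=0, col=2)
  F2: move forward 0/2 (blocked), now at (row=0, col=2)
  L: turn left, now facing North
  F4: move forward 0/4 (blocked), now at (row=0, col=2)
  R: turn right, now facing East
Final: (row=0, col=2), facing East

Answer: Final position: (row=0, col=2), facing East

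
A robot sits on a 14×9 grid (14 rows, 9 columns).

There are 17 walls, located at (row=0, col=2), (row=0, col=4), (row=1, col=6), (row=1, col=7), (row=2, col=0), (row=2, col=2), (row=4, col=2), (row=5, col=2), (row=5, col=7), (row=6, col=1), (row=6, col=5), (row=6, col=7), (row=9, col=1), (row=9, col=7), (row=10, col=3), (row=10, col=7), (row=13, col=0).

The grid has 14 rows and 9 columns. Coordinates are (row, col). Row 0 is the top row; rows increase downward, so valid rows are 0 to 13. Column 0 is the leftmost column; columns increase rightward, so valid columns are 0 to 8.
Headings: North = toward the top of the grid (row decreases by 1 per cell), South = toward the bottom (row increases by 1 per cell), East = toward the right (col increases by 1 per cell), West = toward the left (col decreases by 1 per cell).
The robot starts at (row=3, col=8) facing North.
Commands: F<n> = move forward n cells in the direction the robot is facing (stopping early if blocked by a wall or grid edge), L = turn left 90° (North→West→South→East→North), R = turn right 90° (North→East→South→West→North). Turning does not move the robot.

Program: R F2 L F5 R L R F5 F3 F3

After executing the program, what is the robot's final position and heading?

Start: (row=3, col=8), facing North
  R: turn right, now facing East
  F2: move forward 0/2 (blocked), now at (row=3, col=8)
  L: turn left, now facing North
  F5: move forward 3/5 (blocked), now at (row=0, col=8)
  R: turn right, now facing East
  L: turn left, now facing North
  R: turn right, now facing East
  F5: move forward 0/5 (blocked), now at (row=0, col=8)
  F3: move forward 0/3 (blocked), now at (row=0, col=8)
  F3: move forward 0/3 (blocked), now at (row=0, col=8)
Final: (row=0, col=8), facing East

Answer: Final position: (row=0, col=8), facing East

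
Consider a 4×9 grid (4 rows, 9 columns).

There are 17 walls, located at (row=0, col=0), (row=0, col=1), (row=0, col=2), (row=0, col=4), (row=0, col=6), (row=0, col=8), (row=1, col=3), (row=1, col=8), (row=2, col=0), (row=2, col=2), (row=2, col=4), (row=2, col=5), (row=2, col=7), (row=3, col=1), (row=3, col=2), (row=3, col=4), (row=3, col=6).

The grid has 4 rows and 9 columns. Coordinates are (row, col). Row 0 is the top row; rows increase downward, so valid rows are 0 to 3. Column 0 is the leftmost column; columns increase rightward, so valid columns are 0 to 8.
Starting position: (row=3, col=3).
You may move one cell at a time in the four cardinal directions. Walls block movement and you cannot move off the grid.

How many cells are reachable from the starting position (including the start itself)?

Answer: Reachable cells: 2

Derivation:
BFS flood-fill from (row=3, col=3):
  Distance 0: (row=3, col=3)
  Distance 1: (row=2, col=3)
Total reachable: 2 (grid has 19 open cells total)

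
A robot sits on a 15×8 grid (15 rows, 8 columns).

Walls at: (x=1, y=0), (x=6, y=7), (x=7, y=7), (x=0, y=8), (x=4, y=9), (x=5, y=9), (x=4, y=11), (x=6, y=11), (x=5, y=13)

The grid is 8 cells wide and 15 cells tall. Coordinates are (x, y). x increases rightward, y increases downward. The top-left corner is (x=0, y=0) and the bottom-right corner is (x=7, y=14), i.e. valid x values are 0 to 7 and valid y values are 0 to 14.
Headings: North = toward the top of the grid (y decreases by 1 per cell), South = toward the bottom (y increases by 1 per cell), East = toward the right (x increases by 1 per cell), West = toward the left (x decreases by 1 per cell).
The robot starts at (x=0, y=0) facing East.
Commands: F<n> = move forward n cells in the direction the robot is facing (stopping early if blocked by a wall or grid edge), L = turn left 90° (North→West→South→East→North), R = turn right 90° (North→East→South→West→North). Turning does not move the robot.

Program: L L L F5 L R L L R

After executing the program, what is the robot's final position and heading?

Start: (x=0, y=0), facing East
  L: turn left, now facing North
  L: turn left, now facing West
  L: turn left, now facing South
  F5: move forward 5, now at (x=0, y=5)
  L: turn left, now facing East
  R: turn right, now facing South
  L: turn left, now facing East
  L: turn left, now facing North
  R: turn right, now facing East
Final: (x=0, y=5), facing East

Answer: Final position: (x=0, y=5), facing East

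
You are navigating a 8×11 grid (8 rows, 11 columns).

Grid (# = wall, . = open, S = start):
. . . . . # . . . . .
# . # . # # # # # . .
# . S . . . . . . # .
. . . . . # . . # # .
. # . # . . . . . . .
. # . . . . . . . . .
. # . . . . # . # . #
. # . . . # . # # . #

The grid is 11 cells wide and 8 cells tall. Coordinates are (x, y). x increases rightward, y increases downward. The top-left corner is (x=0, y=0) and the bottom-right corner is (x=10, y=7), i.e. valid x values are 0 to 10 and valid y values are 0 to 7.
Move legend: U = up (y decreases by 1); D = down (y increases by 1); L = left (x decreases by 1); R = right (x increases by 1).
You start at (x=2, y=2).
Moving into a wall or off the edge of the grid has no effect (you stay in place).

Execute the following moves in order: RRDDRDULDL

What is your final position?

Answer: Final position: (x=3, y=5)

Derivation:
Start: (x=2, y=2)
  R (right): (x=2, y=2) -> (x=3, y=2)
  R (right): (x=3, y=2) -> (x=4, y=2)
  D (down): (x=4, y=2) -> (x=4, y=3)
  D (down): (x=4, y=3) -> (x=4, y=4)
  R (right): (x=4, y=4) -> (x=5, y=4)
  D (down): (x=5, y=4) -> (x=5, y=5)
  U (up): (x=5, y=5) -> (x=5, y=4)
  L (left): (x=5, y=4) -> (x=4, y=4)
  D (down): (x=4, y=4) -> (x=4, y=5)
  L (left): (x=4, y=5) -> (x=3, y=5)
Final: (x=3, y=5)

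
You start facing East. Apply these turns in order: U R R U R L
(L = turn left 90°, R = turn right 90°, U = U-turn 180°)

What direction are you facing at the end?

Start: East
  U (U-turn (180°)) -> West
  R (right (90° clockwise)) -> North
  R (right (90° clockwise)) -> East
  U (U-turn (180°)) -> West
  R (right (90° clockwise)) -> North
  L (left (90° counter-clockwise)) -> West
Final: West

Answer: Final heading: West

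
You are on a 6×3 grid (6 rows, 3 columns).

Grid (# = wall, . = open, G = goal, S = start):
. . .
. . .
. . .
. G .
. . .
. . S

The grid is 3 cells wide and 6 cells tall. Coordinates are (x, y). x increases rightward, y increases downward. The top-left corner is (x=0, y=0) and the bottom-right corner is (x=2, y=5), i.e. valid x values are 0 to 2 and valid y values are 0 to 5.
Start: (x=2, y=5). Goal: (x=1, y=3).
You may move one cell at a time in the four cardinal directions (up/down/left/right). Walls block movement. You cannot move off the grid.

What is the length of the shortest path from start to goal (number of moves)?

BFS from (x=2, y=5) until reaching (x=1, y=3):
  Distance 0: (x=2, y=5)
  Distance 1: (x=2, y=4), (x=1, y=5)
  Distance 2: (x=2, y=3), (x=1, y=4), (x=0, y=5)
  Distance 3: (x=2, y=2), (x=1, y=3), (x=0, y=4)  <- goal reached here
One shortest path (3 moves): (x=2, y=5) -> (x=1, y=5) -> (x=1, y=4) -> (x=1, y=3)

Answer: Shortest path length: 3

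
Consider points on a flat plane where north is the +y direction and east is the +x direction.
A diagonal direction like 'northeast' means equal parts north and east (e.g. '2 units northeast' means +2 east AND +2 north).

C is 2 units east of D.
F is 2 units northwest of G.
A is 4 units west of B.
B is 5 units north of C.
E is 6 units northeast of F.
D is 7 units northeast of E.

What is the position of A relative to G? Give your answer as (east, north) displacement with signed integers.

Place G at the origin (east=0, north=0).
  F is 2 units northwest of G: delta (east=-2, north=+2); F at (east=-2, north=2).
  E is 6 units northeast of F: delta (east=+6, north=+6); E at (east=4, north=8).
  D is 7 units northeast of E: delta (east=+7, north=+7); D at (east=11, north=15).
  C is 2 units east of D: delta (east=+2, north=+0); C at (east=13, north=15).
  B is 5 units north of C: delta (east=+0, north=+5); B at (east=13, north=20).
  A is 4 units west of B: delta (east=-4, north=+0); A at (east=9, north=20).
Therefore A relative to G: (east=9, north=20).

Answer: A is at (east=9, north=20) relative to G.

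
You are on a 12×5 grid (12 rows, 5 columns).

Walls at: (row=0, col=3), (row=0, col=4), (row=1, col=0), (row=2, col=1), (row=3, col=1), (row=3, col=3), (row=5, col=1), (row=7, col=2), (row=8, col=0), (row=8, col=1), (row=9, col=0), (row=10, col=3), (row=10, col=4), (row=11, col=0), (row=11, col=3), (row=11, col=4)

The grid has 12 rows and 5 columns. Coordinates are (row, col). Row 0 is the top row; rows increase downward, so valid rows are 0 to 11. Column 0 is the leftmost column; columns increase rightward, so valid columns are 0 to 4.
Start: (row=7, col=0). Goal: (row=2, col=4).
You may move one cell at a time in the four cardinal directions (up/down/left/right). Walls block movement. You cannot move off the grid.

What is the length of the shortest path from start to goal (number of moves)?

Answer: Shortest path length: 9

Derivation:
BFS from (row=7, col=0) until reaching (row=2, col=4):
  Distance 0: (row=7, col=0)
  Distance 1: (row=6, col=0), (row=7, col=1)
  Distance 2: (row=5, col=0), (row=6, col=1)
  Distance 3: (row=4, col=0), (row=6, col=2)
  Distance 4: (row=3, col=0), (row=4, col=1), (row=5, col=2), (row=6, col=3)
  Distance 5: (row=2, col=0), (row=4, col=2), (row=5, col=3), (row=6, col=4), (row=7, col=3)
  Distance 6: (row=3, col=2), (row=4, col=3), (row=5, col=4), (row=7, col=4), (row=8, col=3)
  Distance 7: (row=2, col=2), (row=4, col=4), (row=8, col=2), (row=8, col=4), (row=9, col=3)
  Distance 8: (row=1, col=2), (row=2, col=3), (row=3, col=4), (row=9, col=2), (row=9, col=4)
  Distance 9: (row=0, col=2), (row=1, col=1), (row=1, col=3), (row=2, col=4), (row=9, col=1), (row=10, col=2)  <- goal reached here
One shortest path (9 moves): (row=7, col=0) -> (row=7, col=1) -> (row=6, col=1) -> (row=6, col=2) -> (row=6, col=3) -> (row=6, col=4) -> (row=5, col=4) -> (row=4, col=4) -> (row=3, col=4) -> (row=2, col=4)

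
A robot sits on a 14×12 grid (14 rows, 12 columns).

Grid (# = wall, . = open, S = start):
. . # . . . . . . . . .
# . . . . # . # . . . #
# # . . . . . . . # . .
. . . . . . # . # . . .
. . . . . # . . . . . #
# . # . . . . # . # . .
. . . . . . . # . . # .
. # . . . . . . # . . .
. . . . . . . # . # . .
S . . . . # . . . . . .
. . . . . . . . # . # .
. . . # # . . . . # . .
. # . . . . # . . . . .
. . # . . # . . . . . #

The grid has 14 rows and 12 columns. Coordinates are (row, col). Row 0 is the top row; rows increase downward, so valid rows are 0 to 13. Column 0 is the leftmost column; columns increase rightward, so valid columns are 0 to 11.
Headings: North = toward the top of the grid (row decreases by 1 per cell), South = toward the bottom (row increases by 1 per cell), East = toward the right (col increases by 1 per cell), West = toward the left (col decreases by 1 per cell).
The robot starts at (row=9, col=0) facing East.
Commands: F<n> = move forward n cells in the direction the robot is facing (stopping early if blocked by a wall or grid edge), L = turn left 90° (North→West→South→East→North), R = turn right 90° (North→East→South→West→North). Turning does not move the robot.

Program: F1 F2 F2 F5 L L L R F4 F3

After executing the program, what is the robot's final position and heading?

Answer: Final position: (row=9, col=0), facing West

Derivation:
Start: (row=9, col=0), facing East
  F1: move forward 1, now at (row=9, col=1)
  F2: move forward 2, now at (row=9, col=3)
  F2: move forward 1/2 (blocked), now at (row=9, col=4)
  F5: move forward 0/5 (blocked), now at (row=9, col=4)
  L: turn left, now facing North
  L: turn left, now facing West
  L: turn left, now facing South
  R: turn right, now facing West
  F4: move forward 4, now at (row=9, col=0)
  F3: move forward 0/3 (blocked), now at (row=9, col=0)
Final: (row=9, col=0), facing West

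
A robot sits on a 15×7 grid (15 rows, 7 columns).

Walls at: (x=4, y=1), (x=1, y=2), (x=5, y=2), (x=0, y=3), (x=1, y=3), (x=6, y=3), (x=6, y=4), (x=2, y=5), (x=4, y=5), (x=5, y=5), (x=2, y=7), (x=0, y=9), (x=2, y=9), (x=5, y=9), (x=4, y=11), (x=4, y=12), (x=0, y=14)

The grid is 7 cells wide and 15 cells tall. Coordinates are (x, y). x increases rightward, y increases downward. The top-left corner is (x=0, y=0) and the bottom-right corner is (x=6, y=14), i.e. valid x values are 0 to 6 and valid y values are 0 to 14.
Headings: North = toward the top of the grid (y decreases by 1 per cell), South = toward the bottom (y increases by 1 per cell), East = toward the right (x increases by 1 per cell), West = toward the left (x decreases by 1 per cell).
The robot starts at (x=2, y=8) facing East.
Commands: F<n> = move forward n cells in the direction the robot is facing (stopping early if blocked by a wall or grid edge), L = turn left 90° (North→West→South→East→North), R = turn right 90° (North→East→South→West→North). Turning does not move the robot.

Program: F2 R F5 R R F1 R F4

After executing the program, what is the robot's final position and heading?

Start: (x=2, y=8), facing East
  F2: move forward 2, now at (x=4, y=8)
  R: turn right, now facing South
  F5: move forward 2/5 (blocked), now at (x=4, y=10)
  R: turn right, now facing West
  R: turn right, now facing North
  F1: move forward 1, now at (x=4, y=9)
  R: turn right, now facing East
  F4: move forward 0/4 (blocked), now at (x=4, y=9)
Final: (x=4, y=9), facing East

Answer: Final position: (x=4, y=9), facing East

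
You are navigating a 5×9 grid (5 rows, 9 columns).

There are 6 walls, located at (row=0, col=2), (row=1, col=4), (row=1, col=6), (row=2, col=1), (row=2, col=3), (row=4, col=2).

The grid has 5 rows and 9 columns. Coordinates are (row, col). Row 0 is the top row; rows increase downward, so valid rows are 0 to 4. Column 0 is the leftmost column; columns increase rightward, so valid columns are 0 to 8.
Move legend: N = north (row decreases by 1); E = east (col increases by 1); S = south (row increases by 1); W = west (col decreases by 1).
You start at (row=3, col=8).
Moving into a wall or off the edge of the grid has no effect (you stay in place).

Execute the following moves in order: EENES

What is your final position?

Answer: Final position: (row=3, col=8)

Derivation:
Start: (row=3, col=8)
  E (east): blocked, stay at (row=3, col=8)
  E (east): blocked, stay at (row=3, col=8)
  N (north): (row=3, col=8) -> (row=2, col=8)
  E (east): blocked, stay at (row=2, col=8)
  S (south): (row=2, col=8) -> (row=3, col=8)
Final: (row=3, col=8)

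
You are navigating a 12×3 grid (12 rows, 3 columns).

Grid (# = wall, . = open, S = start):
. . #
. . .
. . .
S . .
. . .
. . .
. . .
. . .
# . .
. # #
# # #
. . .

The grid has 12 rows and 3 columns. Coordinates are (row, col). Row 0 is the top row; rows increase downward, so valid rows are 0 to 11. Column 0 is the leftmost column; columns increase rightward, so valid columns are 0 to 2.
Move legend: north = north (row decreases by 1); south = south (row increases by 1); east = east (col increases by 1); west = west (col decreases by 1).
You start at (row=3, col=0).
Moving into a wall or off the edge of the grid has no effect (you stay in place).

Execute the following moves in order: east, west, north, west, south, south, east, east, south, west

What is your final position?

Start: (row=3, col=0)
  east (east): (row=3, col=0) -> (row=3, col=1)
  west (west): (row=3, col=1) -> (row=3, col=0)
  north (north): (row=3, col=0) -> (row=2, col=0)
  west (west): blocked, stay at (row=2, col=0)
  south (south): (row=2, col=0) -> (row=3, col=0)
  south (south): (row=3, col=0) -> (row=4, col=0)
  east (east): (row=4, col=0) -> (row=4, col=1)
  east (east): (row=4, col=1) -> (row=4, col=2)
  south (south): (row=4, col=2) -> (row=5, col=2)
  west (west): (row=5, col=2) -> (row=5, col=1)
Final: (row=5, col=1)

Answer: Final position: (row=5, col=1)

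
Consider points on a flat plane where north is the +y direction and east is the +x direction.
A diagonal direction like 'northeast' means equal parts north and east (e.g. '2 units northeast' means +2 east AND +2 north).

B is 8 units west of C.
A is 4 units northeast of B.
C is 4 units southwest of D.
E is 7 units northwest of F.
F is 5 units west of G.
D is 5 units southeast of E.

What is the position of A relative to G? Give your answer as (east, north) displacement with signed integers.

Answer: A is at (east=-15, north=2) relative to G.

Derivation:
Place G at the origin (east=0, north=0).
  F is 5 units west of G: delta (east=-5, north=+0); F at (east=-5, north=0).
  E is 7 units northwest of F: delta (east=-7, north=+7); E at (east=-12, north=7).
  D is 5 units southeast of E: delta (east=+5, north=-5); D at (east=-7, north=2).
  C is 4 units southwest of D: delta (east=-4, north=-4); C at (east=-11, north=-2).
  B is 8 units west of C: delta (east=-8, north=+0); B at (east=-19, north=-2).
  A is 4 units northeast of B: delta (east=+4, north=+4); A at (east=-15, north=2).
Therefore A relative to G: (east=-15, north=2).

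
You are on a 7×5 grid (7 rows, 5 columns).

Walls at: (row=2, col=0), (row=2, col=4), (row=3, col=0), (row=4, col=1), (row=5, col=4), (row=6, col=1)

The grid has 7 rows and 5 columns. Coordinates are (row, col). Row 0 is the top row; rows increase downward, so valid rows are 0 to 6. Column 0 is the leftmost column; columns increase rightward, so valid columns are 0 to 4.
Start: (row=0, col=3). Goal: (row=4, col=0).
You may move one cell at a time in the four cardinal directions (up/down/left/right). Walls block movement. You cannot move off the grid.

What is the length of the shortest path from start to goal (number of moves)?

Answer: Shortest path length: 9

Derivation:
BFS from (row=0, col=3) until reaching (row=4, col=0):
  Distance 0: (row=0, col=3)
  Distance 1: (row=0, col=2), (row=0, col=4), (row=1, col=3)
  Distance 2: (row=0, col=1), (row=1, col=2), (row=1, col=4), (row=2, col=3)
  Distance 3: (row=0, col=0), (row=1, col=1), (row=2, col=2), (row=3, col=3)
  Distance 4: (row=1, col=0), (row=2, col=1), (row=3, col=2), (row=3, col=4), (row=4, col=3)
  Distance 5: (row=3, col=1), (row=4, col=2), (row=4, col=4), (row=5, col=3)
  Distance 6: (row=5, col=2), (row=6, col=3)
  Distance 7: (row=5, col=1), (row=6, col=2), (row=6, col=4)
  Distance 8: (row=5, col=0)
  Distance 9: (row=4, col=0), (row=6, col=0)  <- goal reached here
One shortest path (9 moves): (row=0, col=3) -> (row=0, col=2) -> (row=1, col=2) -> (row=2, col=2) -> (row=3, col=2) -> (row=4, col=2) -> (row=5, col=2) -> (row=5, col=1) -> (row=5, col=0) -> (row=4, col=0)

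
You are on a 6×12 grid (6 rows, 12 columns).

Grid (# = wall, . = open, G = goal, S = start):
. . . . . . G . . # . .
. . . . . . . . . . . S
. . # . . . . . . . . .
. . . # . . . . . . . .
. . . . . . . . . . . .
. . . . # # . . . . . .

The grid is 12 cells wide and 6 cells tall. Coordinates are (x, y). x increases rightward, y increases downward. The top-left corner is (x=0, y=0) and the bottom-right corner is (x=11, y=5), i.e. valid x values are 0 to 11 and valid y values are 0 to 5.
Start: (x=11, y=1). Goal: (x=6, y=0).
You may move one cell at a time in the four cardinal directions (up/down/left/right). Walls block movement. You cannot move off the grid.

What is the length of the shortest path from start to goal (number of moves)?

BFS from (x=11, y=1) until reaching (x=6, y=0):
  Distance 0: (x=11, y=1)
  Distance 1: (x=11, y=0), (x=10, y=1), (x=11, y=2)
  Distance 2: (x=10, y=0), (x=9, y=1), (x=10, y=2), (x=11, y=3)
  Distance 3: (x=8, y=1), (x=9, y=2), (x=10, y=3), (x=11, y=4)
  Distance 4: (x=8, y=0), (x=7, y=1), (x=8, y=2), (x=9, y=3), (x=10, y=4), (x=11, y=5)
  Distance 5: (x=7, y=0), (x=6, y=1), (x=7, y=2), (x=8, y=3), (x=9, y=4), (x=10, y=5)
  Distance 6: (x=6, y=0), (x=5, y=1), (x=6, y=2), (x=7, y=3), (x=8, y=4), (x=9, y=5)  <- goal reached here
One shortest path (6 moves): (x=11, y=1) -> (x=10, y=1) -> (x=9, y=1) -> (x=8, y=1) -> (x=7, y=1) -> (x=6, y=1) -> (x=6, y=0)

Answer: Shortest path length: 6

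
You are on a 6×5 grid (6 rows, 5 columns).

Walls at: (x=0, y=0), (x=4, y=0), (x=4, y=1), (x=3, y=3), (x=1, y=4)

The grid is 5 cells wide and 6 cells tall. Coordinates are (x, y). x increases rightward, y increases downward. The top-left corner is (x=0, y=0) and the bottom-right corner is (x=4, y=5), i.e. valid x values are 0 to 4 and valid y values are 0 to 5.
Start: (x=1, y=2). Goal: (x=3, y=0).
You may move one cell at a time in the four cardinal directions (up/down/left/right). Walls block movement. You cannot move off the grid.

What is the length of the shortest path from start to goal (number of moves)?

BFS from (x=1, y=2) until reaching (x=3, y=0):
  Distance 0: (x=1, y=2)
  Distance 1: (x=1, y=1), (x=0, y=2), (x=2, y=2), (x=1, y=3)
  Distance 2: (x=1, y=0), (x=0, y=1), (x=2, y=1), (x=3, y=2), (x=0, y=3), (x=2, y=3)
  Distance 3: (x=2, y=0), (x=3, y=1), (x=4, y=2), (x=0, y=4), (x=2, y=4)
  Distance 4: (x=3, y=0), (x=4, y=3), (x=3, y=4), (x=0, y=5), (x=2, y=5)  <- goal reached here
One shortest path (4 moves): (x=1, y=2) -> (x=2, y=2) -> (x=3, y=2) -> (x=3, y=1) -> (x=3, y=0)

Answer: Shortest path length: 4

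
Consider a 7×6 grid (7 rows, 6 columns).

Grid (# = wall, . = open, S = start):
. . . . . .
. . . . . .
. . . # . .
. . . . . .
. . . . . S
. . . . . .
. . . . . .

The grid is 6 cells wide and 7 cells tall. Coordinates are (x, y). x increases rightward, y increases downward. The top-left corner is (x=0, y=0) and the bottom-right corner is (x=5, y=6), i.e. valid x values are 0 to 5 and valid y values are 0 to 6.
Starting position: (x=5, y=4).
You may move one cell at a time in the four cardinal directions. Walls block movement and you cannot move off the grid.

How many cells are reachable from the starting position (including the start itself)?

BFS flood-fill from (x=5, y=4):
  Distance 0: (x=5, y=4)
  Distance 1: (x=5, y=3), (x=4, y=4), (x=5, y=5)
  Distance 2: (x=5, y=2), (x=4, y=3), (x=3, y=4), (x=4, y=5), (x=5, y=6)
  Distance 3: (x=5, y=1), (x=4, y=2), (x=3, y=3), (x=2, y=4), (x=3, y=5), (x=4, y=6)
  Distance 4: (x=5, y=0), (x=4, y=1), (x=2, y=3), (x=1, y=4), (x=2, y=5), (x=3, y=6)
  Distance 5: (x=4, y=0), (x=3, y=1), (x=2, y=2), (x=1, y=3), (x=0, y=4), (x=1, y=5), (x=2, y=6)
  Distance 6: (x=3, y=0), (x=2, y=1), (x=1, y=2), (x=0, y=3), (x=0, y=5), (x=1, y=6)
  Distance 7: (x=2, y=0), (x=1, y=1), (x=0, y=2), (x=0, y=6)
  Distance 8: (x=1, y=0), (x=0, y=1)
  Distance 9: (x=0, y=0)
Total reachable: 41 (grid has 41 open cells total)

Answer: Reachable cells: 41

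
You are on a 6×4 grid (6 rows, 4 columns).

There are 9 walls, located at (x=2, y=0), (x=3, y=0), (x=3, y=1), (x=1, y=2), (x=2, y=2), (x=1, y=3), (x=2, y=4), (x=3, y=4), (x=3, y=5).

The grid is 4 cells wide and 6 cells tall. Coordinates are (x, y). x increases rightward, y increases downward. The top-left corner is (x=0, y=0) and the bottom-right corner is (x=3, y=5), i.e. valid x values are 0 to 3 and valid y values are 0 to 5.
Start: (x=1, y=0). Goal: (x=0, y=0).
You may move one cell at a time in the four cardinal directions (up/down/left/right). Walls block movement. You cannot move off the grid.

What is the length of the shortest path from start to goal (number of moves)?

BFS from (x=1, y=0) until reaching (x=0, y=0):
  Distance 0: (x=1, y=0)
  Distance 1: (x=0, y=0), (x=1, y=1)  <- goal reached here
One shortest path (1 moves): (x=1, y=0) -> (x=0, y=0)

Answer: Shortest path length: 1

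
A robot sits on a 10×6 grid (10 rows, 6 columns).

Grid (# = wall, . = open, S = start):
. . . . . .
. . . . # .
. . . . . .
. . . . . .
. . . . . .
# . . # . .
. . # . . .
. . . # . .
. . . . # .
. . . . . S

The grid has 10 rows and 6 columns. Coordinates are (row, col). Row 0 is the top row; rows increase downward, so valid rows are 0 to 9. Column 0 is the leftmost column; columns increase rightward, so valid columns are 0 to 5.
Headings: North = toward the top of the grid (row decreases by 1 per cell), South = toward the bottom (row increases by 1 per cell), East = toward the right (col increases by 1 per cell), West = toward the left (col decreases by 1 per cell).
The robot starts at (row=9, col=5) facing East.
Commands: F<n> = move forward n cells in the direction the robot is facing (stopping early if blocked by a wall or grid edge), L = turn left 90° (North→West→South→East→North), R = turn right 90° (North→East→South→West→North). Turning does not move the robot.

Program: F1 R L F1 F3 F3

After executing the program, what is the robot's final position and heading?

Answer: Final position: (row=9, col=5), facing East

Derivation:
Start: (row=9, col=5), facing East
  F1: move forward 0/1 (blocked), now at (row=9, col=5)
  R: turn right, now facing South
  L: turn left, now facing East
  F1: move forward 0/1 (blocked), now at (row=9, col=5)
  F3: move forward 0/3 (blocked), now at (row=9, col=5)
  F3: move forward 0/3 (blocked), now at (row=9, col=5)
Final: (row=9, col=5), facing East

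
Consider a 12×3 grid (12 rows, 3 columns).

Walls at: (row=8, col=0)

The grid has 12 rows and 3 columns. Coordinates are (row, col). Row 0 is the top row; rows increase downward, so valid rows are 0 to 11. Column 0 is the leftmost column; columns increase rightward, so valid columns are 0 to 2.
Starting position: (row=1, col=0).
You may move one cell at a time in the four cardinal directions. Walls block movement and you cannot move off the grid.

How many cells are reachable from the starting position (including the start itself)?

BFS flood-fill from (row=1, col=0):
  Distance 0: (row=1, col=0)
  Distance 1: (row=0, col=0), (row=1, col=1), (row=2, col=0)
  Distance 2: (row=0, col=1), (row=1, col=2), (row=2, col=1), (row=3, col=0)
  Distance 3: (row=0, col=2), (row=2, col=2), (row=3, col=1), (row=4, col=0)
  Distance 4: (row=3, col=2), (row=4, col=1), (row=5, col=0)
  Distance 5: (row=4, col=2), (row=5, col=1), (row=6, col=0)
  Distance 6: (row=5, col=2), (row=6, col=1), (row=7, col=0)
  Distance 7: (row=6, col=2), (row=7, col=1)
  Distance 8: (row=7, col=2), (row=8, col=1)
  Distance 9: (row=8, col=2), (row=9, col=1)
  Distance 10: (row=9, col=0), (row=9, col=2), (row=10, col=1)
  Distance 11: (row=10, col=0), (row=10, col=2), (row=11, col=1)
  Distance 12: (row=11, col=0), (row=11, col=2)
Total reachable: 35 (grid has 35 open cells total)

Answer: Reachable cells: 35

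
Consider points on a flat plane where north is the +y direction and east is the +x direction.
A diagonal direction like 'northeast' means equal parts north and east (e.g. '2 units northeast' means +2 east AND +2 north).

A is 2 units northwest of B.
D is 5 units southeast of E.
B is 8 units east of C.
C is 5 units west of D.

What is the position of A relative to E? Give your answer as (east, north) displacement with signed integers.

Place E at the origin (east=0, north=0).
  D is 5 units southeast of E: delta (east=+5, north=-5); D at (east=5, north=-5).
  C is 5 units west of D: delta (east=-5, north=+0); C at (east=0, north=-5).
  B is 8 units east of C: delta (east=+8, north=+0); B at (east=8, north=-5).
  A is 2 units northwest of B: delta (east=-2, north=+2); A at (east=6, north=-3).
Therefore A relative to E: (east=6, north=-3).

Answer: A is at (east=6, north=-3) relative to E.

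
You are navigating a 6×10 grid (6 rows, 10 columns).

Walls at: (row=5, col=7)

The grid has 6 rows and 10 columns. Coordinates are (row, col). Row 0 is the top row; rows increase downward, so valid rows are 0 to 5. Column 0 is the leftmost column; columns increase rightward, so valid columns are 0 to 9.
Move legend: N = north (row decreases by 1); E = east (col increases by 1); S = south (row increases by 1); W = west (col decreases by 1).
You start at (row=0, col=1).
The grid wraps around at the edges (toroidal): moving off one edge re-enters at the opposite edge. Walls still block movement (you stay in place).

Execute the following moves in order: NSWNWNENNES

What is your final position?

Start: (row=0, col=1)
  N (north): (row=0, col=1) -> (row=5, col=1)
  S (south): (row=5, col=1) -> (row=0, col=1)
  W (west): (row=0, col=1) -> (row=0, col=0)
  N (north): (row=0, col=0) -> (row=5, col=0)
  W (west): (row=5, col=0) -> (row=5, col=9)
  N (north): (row=5, col=9) -> (row=4, col=9)
  E (east): (row=4, col=9) -> (row=4, col=0)
  N (north): (row=4, col=0) -> (row=3, col=0)
  N (north): (row=3, col=0) -> (row=2, col=0)
  E (east): (row=2, col=0) -> (row=2, col=1)
  S (south): (row=2, col=1) -> (row=3, col=1)
Final: (row=3, col=1)

Answer: Final position: (row=3, col=1)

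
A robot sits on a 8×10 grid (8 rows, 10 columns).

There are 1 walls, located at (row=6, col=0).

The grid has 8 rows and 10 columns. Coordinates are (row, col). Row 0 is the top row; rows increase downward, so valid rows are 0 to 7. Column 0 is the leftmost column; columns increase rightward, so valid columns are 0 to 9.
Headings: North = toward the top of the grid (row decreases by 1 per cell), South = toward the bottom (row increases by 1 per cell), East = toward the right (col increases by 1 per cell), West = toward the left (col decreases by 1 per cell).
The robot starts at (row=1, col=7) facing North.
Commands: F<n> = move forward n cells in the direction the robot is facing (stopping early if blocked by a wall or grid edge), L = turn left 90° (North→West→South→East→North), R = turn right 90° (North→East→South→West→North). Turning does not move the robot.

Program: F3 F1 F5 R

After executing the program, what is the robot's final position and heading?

Start: (row=1, col=7), facing North
  F3: move forward 1/3 (blocked), now at (row=0, col=7)
  F1: move forward 0/1 (blocked), now at (row=0, col=7)
  F5: move forward 0/5 (blocked), now at (row=0, col=7)
  R: turn right, now facing East
Final: (row=0, col=7), facing East

Answer: Final position: (row=0, col=7), facing East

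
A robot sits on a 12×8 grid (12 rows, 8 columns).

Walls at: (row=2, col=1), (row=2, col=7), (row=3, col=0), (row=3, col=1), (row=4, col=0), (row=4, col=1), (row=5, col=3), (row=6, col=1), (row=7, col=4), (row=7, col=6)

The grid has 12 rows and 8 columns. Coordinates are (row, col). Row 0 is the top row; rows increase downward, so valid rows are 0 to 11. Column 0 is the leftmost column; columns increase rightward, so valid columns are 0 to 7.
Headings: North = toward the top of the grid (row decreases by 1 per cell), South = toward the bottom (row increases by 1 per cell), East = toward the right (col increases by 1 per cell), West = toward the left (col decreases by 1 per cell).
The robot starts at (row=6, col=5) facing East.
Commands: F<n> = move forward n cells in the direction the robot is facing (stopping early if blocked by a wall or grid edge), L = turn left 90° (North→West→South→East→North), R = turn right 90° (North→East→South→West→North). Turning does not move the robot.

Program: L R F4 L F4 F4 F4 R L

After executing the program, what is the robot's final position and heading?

Start: (row=6, col=5), facing East
  L: turn left, now facing North
  R: turn right, now facing East
  F4: move forward 2/4 (blocked), now at (row=6, col=7)
  L: turn left, now facing North
  F4: move forward 3/4 (blocked), now at (row=3, col=7)
  F4: move forward 0/4 (blocked), now at (row=3, col=7)
  F4: move forward 0/4 (blocked), now at (row=3, col=7)
  R: turn right, now facing East
  L: turn left, now facing North
Final: (row=3, col=7), facing North

Answer: Final position: (row=3, col=7), facing North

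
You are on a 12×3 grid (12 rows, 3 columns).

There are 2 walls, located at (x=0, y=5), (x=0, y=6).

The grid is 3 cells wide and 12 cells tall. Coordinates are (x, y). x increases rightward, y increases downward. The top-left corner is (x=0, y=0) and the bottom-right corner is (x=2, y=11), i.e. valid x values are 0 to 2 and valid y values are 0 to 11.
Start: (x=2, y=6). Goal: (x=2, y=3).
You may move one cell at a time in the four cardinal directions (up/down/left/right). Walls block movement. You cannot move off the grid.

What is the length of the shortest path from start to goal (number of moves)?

Answer: Shortest path length: 3

Derivation:
BFS from (x=2, y=6) until reaching (x=2, y=3):
  Distance 0: (x=2, y=6)
  Distance 1: (x=2, y=5), (x=1, y=6), (x=2, y=7)
  Distance 2: (x=2, y=4), (x=1, y=5), (x=1, y=7), (x=2, y=8)
  Distance 3: (x=2, y=3), (x=1, y=4), (x=0, y=7), (x=1, y=8), (x=2, y=9)  <- goal reached here
One shortest path (3 moves): (x=2, y=6) -> (x=2, y=5) -> (x=2, y=4) -> (x=2, y=3)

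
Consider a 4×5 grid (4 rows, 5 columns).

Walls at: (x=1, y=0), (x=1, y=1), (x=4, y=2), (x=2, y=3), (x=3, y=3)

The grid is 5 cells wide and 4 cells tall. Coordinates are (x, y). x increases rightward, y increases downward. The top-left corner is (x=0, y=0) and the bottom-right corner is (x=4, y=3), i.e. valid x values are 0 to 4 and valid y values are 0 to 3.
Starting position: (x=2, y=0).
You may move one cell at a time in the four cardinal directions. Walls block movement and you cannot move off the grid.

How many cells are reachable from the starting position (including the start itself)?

BFS flood-fill from (x=2, y=0):
  Distance 0: (x=2, y=0)
  Distance 1: (x=3, y=0), (x=2, y=1)
  Distance 2: (x=4, y=0), (x=3, y=1), (x=2, y=2)
  Distance 3: (x=4, y=1), (x=1, y=2), (x=3, y=2)
  Distance 4: (x=0, y=2), (x=1, y=3)
  Distance 5: (x=0, y=1), (x=0, y=3)
  Distance 6: (x=0, y=0)
Total reachable: 14 (grid has 15 open cells total)

Answer: Reachable cells: 14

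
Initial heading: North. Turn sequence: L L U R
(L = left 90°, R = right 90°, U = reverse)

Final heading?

Answer: Final heading: East

Derivation:
Start: North
  L (left (90° counter-clockwise)) -> West
  L (left (90° counter-clockwise)) -> South
  U (U-turn (180°)) -> North
  R (right (90° clockwise)) -> East
Final: East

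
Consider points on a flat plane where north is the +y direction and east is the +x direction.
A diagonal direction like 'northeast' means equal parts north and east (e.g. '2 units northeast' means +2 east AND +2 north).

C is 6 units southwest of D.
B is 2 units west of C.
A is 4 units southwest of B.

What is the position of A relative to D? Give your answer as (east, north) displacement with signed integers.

Place D at the origin (east=0, north=0).
  C is 6 units southwest of D: delta (east=-6, north=-6); C at (east=-6, north=-6).
  B is 2 units west of C: delta (east=-2, north=+0); B at (east=-8, north=-6).
  A is 4 units southwest of B: delta (east=-4, north=-4); A at (east=-12, north=-10).
Therefore A relative to D: (east=-12, north=-10).

Answer: A is at (east=-12, north=-10) relative to D.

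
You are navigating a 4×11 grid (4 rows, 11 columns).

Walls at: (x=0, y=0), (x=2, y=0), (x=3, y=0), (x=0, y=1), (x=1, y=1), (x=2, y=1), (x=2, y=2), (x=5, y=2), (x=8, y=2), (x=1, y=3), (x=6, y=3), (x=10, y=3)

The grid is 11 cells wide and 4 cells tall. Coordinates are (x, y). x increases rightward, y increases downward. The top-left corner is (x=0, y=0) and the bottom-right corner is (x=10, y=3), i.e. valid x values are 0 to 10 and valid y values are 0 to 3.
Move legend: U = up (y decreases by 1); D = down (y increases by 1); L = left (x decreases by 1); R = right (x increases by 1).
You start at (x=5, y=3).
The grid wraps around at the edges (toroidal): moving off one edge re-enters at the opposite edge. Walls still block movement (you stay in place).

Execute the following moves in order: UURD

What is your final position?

Start: (x=5, y=3)
  U (up): blocked, stay at (x=5, y=3)
  U (up): blocked, stay at (x=5, y=3)
  R (right): blocked, stay at (x=5, y=3)
  D (down): (x=5, y=3) -> (x=5, y=0)
Final: (x=5, y=0)

Answer: Final position: (x=5, y=0)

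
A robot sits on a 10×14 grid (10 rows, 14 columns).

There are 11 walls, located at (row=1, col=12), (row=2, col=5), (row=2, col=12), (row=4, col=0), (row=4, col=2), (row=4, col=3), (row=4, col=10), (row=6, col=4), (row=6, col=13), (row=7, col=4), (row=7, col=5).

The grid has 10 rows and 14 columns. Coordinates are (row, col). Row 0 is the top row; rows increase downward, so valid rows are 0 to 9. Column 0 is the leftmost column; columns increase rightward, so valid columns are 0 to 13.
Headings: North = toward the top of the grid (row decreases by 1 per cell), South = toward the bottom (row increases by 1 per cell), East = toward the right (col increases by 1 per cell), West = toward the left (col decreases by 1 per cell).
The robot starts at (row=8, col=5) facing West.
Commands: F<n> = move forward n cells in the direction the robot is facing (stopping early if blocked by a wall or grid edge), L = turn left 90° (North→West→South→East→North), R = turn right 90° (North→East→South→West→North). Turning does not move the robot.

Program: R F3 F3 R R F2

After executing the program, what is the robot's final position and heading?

Answer: Final position: (row=9, col=5), facing South

Derivation:
Start: (row=8, col=5), facing West
  R: turn right, now facing North
  F3: move forward 0/3 (blocked), now at (row=8, col=5)
  F3: move forward 0/3 (blocked), now at (row=8, col=5)
  R: turn right, now facing East
  R: turn right, now facing South
  F2: move forward 1/2 (blocked), now at (row=9, col=5)
Final: (row=9, col=5), facing South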